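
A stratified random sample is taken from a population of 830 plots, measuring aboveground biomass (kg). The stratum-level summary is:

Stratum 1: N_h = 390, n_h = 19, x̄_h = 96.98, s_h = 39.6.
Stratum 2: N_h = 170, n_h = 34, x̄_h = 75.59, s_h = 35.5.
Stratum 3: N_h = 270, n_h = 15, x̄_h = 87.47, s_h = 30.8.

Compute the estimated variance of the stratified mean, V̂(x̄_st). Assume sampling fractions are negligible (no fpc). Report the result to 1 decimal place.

V̂(x̄_st) ≈ 26.5

V̂(x̄_st) = Σ W_h² s_h²/n_h, with W_h = N_h/N and N = 830:
  stratum 1: (390/830)²·39.6²/19 = 18.2226
  stratum 2: (170/830)²·35.5²/34 = 1.55496
  stratum 3: (270/830)²·30.8²/15 = 6.69239
V̂(x̄_st) = 26.4699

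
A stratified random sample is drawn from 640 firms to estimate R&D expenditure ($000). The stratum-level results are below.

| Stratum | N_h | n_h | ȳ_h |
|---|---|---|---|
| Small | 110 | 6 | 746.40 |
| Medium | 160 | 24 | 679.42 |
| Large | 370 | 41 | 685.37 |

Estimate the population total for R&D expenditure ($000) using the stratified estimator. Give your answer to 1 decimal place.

τ̂_st ≈ 444398.1

τ̂_st = Σ N_h ȳ_h = 110·746.40 + 160·679.42 + 370·685.37 = 444398.1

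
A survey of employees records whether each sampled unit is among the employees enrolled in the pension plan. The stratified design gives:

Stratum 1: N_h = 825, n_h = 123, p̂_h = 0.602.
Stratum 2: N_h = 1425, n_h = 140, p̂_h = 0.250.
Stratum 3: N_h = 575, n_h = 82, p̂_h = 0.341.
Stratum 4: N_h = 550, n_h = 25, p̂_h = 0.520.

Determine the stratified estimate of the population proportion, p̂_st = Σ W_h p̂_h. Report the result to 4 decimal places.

N = 3375; stratum weights W_h = N_h/N.
p̂_st = Σ W_h p̂_h = (825·0.602 + 1425·0.250 + 575·0.341 + 550·0.520)/3375 = 0.39555

p̂_st ≈ 0.3955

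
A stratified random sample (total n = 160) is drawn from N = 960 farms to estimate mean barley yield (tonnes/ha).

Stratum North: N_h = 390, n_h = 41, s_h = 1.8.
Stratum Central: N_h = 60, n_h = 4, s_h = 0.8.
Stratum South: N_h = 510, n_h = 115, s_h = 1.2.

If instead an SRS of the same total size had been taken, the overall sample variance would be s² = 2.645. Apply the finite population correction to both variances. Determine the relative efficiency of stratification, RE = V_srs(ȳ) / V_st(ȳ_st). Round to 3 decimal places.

V̂(ȳ_st) = Σ W_h² (1 − n_h/N_h) s_h²/n_h, with W_h = N_h/N and N = 960:
  stratum North: (390/960)²·(1 − 41/390)·1.8²/41 = 0.011671
  stratum Central: (60/960)²·(1 − 4/60)·0.8²/4 = 0.000583333
  stratum South: (510/960)²·(1 − 115/510)·1.2²/115 = 0.00273709
V_st = 0.0149914
V_srs = (1 − 160/960)·2.645/160 = 0.013776
Relative efficiency = V_srs / V_st = 0.013776/0.0149914 = 0.9189

RE ≈ 0.919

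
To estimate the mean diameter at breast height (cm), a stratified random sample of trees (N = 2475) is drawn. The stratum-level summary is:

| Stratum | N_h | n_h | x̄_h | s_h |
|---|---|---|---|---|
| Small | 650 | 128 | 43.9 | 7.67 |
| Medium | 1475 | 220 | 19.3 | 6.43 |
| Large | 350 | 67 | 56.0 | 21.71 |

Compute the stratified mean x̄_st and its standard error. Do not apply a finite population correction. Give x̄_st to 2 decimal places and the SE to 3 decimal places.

x̄_st ≈ 30.95, SE ≈ 0.489

x̄_st = Σ W_h x̄_h = (650·43.9 + 1475·19.3 + 350·56.0)/2475 = 30.95051
V̂(x̄_st) = Σ W_h² s_h²/n_h, with W_h = N_h/N and N = 2475:
  stratum Small: (650/2475)²·7.67²/128 = 0.0316998
  stratum Medium: (1475/2475)²·6.43²/220 = 0.0667472
  stratum Large: (350/2475)²·21.71²/67 = 0.140679
V̂(x̄_st) = 0.239126
SE(x̄_st) = √0.239126 = 0.489006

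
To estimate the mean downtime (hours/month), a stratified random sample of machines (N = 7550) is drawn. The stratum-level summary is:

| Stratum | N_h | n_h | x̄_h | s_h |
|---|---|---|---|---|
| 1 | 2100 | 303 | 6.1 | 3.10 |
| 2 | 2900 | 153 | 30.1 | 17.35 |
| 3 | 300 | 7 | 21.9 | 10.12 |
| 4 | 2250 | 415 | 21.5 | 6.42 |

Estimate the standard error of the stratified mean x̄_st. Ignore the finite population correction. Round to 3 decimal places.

V̂(x̄_st) = Σ W_h² s_h²/n_h, with W_h = N_h/N and N = 7550:
  stratum 1: (2100/7550)²·3.10²/303 = 0.00245372
  stratum 2: (2900/7550)²·17.35²/153 = 0.290275
  stratum 3: (300/7550)²·10.12²/7 = 0.0231
  stratum 4: (2250/7550)²·6.42²/415 = 0.0088205
V̂(x̄_st) = 0.324649
SE(x̄_st) = √0.324649 = 0.56978

SE(x̄_st) ≈ 0.570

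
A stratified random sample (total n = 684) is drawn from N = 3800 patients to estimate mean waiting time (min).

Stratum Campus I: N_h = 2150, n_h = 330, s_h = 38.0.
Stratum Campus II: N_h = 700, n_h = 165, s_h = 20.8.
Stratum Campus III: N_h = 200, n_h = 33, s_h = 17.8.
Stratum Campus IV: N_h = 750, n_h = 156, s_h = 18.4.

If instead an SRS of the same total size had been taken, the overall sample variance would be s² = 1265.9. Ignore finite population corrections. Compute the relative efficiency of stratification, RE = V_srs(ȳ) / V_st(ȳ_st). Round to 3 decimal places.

V̂(ȳ_st) = Σ W_h² s_h²/n_h, with W_h = N_h/N and N = 3800:
  stratum Campus I: (2150/3800)²·38.0²/330 = 1.40076
  stratum Campus II: (700/3800)²·20.8²/165 = 0.0889757
  stratum Campus III: (200/3800)²·17.8²/33 = 0.0265962
  stratum Campus IV: (750/3800)²·18.4²/156 = 0.0845408
V_st = 1.60087
V_srs = s²/n = 1265.9/684 = 1.85073
Relative efficiency = V_srs / V_st = 1.85073/1.60087 = 1.1561

RE ≈ 1.156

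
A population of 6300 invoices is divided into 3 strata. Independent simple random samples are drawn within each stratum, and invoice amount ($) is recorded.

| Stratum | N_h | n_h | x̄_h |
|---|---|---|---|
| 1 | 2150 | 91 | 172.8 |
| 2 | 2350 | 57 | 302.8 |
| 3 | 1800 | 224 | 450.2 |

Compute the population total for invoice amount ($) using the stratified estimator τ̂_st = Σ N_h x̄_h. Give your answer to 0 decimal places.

τ̂_st ≈ 1893460

τ̂_st = Σ N_h x̄_h = 2150·172.8 + 2350·302.8 + 1800·450.2 = 1893460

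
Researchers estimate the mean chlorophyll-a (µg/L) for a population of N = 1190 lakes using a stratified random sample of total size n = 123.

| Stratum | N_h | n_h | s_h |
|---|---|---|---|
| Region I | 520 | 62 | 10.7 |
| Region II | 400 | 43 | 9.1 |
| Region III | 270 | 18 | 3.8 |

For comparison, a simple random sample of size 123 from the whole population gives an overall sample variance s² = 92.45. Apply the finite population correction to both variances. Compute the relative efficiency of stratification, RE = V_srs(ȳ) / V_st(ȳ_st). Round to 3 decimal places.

RE ≈ 1.240

V̂(ȳ_st) = Σ W_h² (1 − n_h/N_h) s_h²/n_h, with W_h = N_h/N and N = 1190:
  stratum Region I: (520/1190)²·(1 − 62/520)·10.7²/62 = 0.310564
  stratum Region II: (400/1190)²·(1 − 43/400)·9.1²/43 = 0.1942
  stratum Region III: (270/1190)²·(1 − 18/270)·3.8²/18 = 0.0385447
V_st = 0.543308
V_srs = (1 − 123/1190)·92.45/123 = 0.673937
Relative efficiency = V_srs / V_st = 0.673937/0.543308 = 1.2404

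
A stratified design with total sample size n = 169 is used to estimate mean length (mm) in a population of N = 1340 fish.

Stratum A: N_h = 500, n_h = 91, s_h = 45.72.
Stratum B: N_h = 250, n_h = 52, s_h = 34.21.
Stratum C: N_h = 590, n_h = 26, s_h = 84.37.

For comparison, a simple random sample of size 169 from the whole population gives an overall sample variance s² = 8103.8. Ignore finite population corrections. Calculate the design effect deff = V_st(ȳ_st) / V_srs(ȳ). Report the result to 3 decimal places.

V̂(ȳ_st) = Σ W_h² s_h²/n_h, with W_h = N_h/N and N = 1340:
  stratum A: (500/1340)²·45.72²/91 = 3.19817
  stratum B: (250/1340)²·34.21²/52 = 0.783381
  stratum C: (590/1340)²·84.37²/26 = 53.0759
V_st = 57.0574
V_srs = s²/n = 8103.8/169 = 47.9515
deff = V_st / V_srs = 57.0574/47.9515 = 1.1899

deff ≈ 1.190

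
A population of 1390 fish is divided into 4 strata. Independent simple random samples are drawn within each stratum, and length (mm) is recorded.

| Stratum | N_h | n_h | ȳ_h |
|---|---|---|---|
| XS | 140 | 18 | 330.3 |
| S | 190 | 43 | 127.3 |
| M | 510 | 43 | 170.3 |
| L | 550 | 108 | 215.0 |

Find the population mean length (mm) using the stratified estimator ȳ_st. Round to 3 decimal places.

N = Σ N_h = 1390. Stratum weights W_h = N_h/N.
ȳ_st = (140·330.3 + 190·127.3 + 510·170.3 + 550·215.0) / 1390 = 198.22446

ȳ_st ≈ 198.224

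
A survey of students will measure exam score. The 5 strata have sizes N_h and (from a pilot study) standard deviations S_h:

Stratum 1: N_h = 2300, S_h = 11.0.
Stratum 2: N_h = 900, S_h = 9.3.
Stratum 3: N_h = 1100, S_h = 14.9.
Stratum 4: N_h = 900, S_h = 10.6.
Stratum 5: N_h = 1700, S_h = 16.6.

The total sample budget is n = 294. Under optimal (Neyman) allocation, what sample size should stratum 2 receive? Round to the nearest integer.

28

Neyman allocation: n_h = n · N_h S_h / Σ N_i S_i, with n = 294.
  stratum 1: N_h·S_h = 2300·11.0 = 25300.00
  stratum 2: N_h·S_h = 900·9.3 = 8370.00
  stratum 3: N_h·S_h = 1100·14.9 = 16390.00
  stratum 4: N_h·S_h = 900·10.6 = 9540.00
  stratum 5: N_h·S_h = 1700·16.6 = 28220.00
Σ N_h S_h = 87820.00
n for stratum 2 = 294·8370.00/87820.00 = 28.021 → 28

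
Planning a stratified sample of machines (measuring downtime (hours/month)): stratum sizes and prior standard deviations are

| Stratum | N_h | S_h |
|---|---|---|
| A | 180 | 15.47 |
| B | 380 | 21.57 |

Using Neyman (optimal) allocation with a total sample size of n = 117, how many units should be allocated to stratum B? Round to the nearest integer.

87

Neyman allocation: n_h = n · N_h S_h / Σ N_i S_i, with n = 117.
  stratum A: N_h·S_h = 180·15.47 = 2784.60
  stratum B: N_h·S_h = 380·21.57 = 8196.60
Σ N_h S_h = 10981.20
n for stratum B = 117·8196.60/10981.20 = 87.331 → 87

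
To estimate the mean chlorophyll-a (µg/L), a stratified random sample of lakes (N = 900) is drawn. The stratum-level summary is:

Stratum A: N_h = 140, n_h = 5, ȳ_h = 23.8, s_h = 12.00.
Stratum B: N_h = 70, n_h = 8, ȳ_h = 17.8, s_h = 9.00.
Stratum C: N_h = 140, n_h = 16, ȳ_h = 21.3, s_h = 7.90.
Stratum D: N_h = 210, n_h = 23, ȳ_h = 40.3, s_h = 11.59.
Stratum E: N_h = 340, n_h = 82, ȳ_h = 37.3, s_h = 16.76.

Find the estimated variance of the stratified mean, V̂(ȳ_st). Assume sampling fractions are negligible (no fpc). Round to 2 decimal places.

V̂(ȳ_st) = Σ W_h² s_h²/n_h, with W_h = N_h/N and N = 900:
  stratum A: (140/900)²·12.00²/5 = 0.696889
  stratum B: (70/900)²·9.00²/8 = 0.06125
  stratum C: (140/900)²·7.90²/16 = 0.0943855
  stratum D: (210/900)²·11.59²/23 = 0.317975
  stratum E: (340/900)²·16.76²/82 = 0.488885
V̂(ȳ_st) = 1.65938

V̂(ȳ_st) ≈ 1.66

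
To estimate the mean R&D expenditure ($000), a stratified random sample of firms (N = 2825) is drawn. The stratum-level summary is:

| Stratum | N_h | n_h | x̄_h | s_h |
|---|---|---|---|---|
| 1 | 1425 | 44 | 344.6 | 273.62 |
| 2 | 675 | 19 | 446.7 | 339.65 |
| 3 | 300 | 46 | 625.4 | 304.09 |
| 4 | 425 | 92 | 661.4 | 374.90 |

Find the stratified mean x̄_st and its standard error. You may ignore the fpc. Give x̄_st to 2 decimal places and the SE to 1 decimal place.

x̄_st ≈ 446.48, SE ≈ 28.9

x̄_st = Σ W_h x̄_h = (1425·344.6 + 675·446.7 + 300·625.4 + 425·661.4)/2825 = 446.47522
V̂(x̄_st) = Σ W_h² s_h²/n_h, with W_h = N_h/N and N = 2825:
  stratum 1: (1425/2825)²·273.62²/44 = 432.948
  stratum 2: (675/2825)²·339.65²/19 = 346.641
  stratum 3: (300/2825)²·304.09²/46 = 22.67
  stratum 4: (425/2825)²·374.90²/92 = 34.5767
V̂(x̄_st) = 836.836
SE(x̄_st) = √836.836 = 28.9281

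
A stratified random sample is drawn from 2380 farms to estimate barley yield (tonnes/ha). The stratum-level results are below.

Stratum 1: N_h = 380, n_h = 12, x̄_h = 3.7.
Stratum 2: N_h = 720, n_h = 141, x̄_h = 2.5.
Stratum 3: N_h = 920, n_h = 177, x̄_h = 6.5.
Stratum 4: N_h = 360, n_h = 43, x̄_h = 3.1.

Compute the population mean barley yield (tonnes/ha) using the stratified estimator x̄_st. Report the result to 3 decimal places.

x̄_st ≈ 4.329

N = Σ N_h = 2380. Stratum weights W_h = N_h/N.
x̄_st = (380·3.7 + 720·2.5 + 920·6.5 + 360·3.1) / 2380 = 4.32857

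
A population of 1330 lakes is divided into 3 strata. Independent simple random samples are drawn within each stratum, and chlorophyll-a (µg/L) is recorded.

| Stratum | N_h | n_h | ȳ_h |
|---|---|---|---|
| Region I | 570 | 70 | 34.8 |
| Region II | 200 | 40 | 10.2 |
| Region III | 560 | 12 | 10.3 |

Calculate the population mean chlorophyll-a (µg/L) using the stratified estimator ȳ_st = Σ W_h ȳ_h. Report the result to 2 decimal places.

ȳ_st ≈ 20.78

N = Σ N_h = 1330. Stratum weights W_h = N_h/N.
ȳ_st = (570·34.8 + 200·10.2 + 560·10.3) / 1330 = 20.7850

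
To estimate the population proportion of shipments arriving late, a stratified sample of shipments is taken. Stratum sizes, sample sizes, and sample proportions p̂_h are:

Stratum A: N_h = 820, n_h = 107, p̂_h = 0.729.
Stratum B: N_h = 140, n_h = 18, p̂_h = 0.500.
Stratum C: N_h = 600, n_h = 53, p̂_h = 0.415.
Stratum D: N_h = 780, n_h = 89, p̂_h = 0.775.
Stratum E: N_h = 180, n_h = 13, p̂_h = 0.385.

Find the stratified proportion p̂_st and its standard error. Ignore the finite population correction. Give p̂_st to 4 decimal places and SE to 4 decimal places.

p̂_st ≈ 0.6312, SE ≈ 0.0282

N = 2520; stratum weights W_h = N_h/N.
p̂_st = Σ W_h p̂_h = (820·0.729 + 140·0.500 + 600·0.415 + 780·0.775 + 180·0.385)/2520 = 0.63118
V̂(p̂_st) = Σ W_h² p̂_h(1−p̂_h)/(n_h−1):
  stratum A: (820/2520)²·0.729·0.271/106 = 0.000197341
  stratum B: (140/2520)²·0.500·0.500/17 = 4.53885e-05
  stratum C: (600/2520)²·0.415·0.585/52 = 0.000264668
  stratum D: (780/2520)²·0.775·0.225/88 = 0.000189841
  stratum E: (180/2520)²·0.385·0.615/12 = 0.00010067
V̂(p̂_st) = 0.000797909; SE = √V̂ = 0.0282473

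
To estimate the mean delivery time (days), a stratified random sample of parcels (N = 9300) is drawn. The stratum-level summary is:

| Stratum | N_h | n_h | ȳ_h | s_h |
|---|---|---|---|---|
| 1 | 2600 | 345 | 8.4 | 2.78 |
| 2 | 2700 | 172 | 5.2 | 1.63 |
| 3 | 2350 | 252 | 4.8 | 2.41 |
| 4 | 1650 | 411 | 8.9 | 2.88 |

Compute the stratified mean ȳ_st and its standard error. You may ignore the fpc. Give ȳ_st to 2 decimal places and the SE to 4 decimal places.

ȳ_st = Σ W_h ȳ_h = (2600·8.4 + 2700·5.2 + 2350·4.8 + 1650·8.9)/9300 = 6.65000
V̂(ȳ_st) = Σ W_h² s_h²/n_h, with W_h = N_h/N and N = 9300:
  stratum 1: (2600/9300)²·2.78²/345 = 0.00175086
  stratum 2: (2700/9300)²·1.63²/172 = 0.00130199
  stratum 3: (2350/9300)²·2.41²/252 = 0.00147165
  stratum 4: (1650/9300)²·2.88²/411 = 0.000635251
V̂(ȳ_st) = 0.00515975
SE(ȳ_st) = √0.00515975 = 0.0718314

ȳ_st ≈ 6.65, SE ≈ 0.0718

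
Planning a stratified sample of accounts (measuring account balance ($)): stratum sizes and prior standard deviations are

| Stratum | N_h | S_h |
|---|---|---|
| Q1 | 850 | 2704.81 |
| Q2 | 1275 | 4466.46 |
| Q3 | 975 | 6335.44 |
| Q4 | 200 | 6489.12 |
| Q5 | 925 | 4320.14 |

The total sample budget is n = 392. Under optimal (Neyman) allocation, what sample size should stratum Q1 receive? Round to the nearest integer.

46

Neyman allocation: n_h = n · N_h S_h / Σ N_i S_i, with n = 392.
  stratum Q1: N_h·S_h = 850·2704.81 = 2299088.50
  stratum Q2: N_h·S_h = 1275·4466.46 = 5694736.50
  stratum Q3: N_h·S_h = 975·6335.44 = 6177054.00
  stratum Q4: N_h·S_h = 200·6489.12 = 1297824.00
  stratum Q5: N_h·S_h = 925·4320.14 = 3996129.50
Σ N_h S_h = 19464832.50
n for stratum Q1 = 392·2299088.50/19464832.50 = 46.301 → 46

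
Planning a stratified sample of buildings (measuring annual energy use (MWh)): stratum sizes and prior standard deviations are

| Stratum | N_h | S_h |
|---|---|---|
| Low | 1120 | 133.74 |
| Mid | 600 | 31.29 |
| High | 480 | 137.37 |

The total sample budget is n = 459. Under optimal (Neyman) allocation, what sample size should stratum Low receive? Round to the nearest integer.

293

Neyman allocation: n_h = n · N_h S_h / Σ N_i S_i, with n = 459.
  stratum Low: N_h·S_h = 1120·133.74 = 149788.80
  stratum Mid: N_h·S_h = 600·31.29 = 18774.00
  stratum High: N_h·S_h = 480·137.37 = 65937.60
Σ N_h S_h = 234500.40
n for stratum Low = 459·149788.80/234500.40 = 293.190 → 293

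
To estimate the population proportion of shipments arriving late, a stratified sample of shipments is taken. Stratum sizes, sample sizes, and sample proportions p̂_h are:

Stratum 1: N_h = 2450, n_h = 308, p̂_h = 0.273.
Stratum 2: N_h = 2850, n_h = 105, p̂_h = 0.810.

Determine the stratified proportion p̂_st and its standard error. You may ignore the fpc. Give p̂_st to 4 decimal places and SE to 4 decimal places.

p̂_st ≈ 0.5618, SE ≈ 0.0238

N = 5300; stratum weights W_h = N_h/N.
p̂_st = Σ W_h p̂_h = (2450·0.273 + 2850·0.810)/5300 = 0.56176
V̂(p̂_st) = Σ W_h² p̂_h(1−p̂_h)/(n_h−1):
  stratum 1: (2450/5300)²·0.273·0.727/307 = 0.000138146
  stratum 2: (2850/5300)²·0.810·0.190/104 = 0.000427901
V̂(p̂_st) = 0.000566047; SE = √V̂ = 0.0237917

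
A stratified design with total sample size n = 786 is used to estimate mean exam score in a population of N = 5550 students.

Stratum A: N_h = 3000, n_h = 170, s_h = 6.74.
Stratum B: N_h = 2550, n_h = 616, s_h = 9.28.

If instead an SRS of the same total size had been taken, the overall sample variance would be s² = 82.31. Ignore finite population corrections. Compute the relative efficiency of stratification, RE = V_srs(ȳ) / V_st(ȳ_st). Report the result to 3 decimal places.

RE ≈ 0.973

V̂(ȳ_st) = Σ W_h² s_h²/n_h, with W_h = N_h/N and N = 5550:
  stratum A: (3000/5550)²·6.74²/170 = 0.0780778
  stratum B: (2550/5550)²·9.28²/616 = 0.0295127
V_st = 0.107591
V_srs = s²/n = 82.31/786 = 0.10472
Relative efficiency = V_srs / V_st = 0.10472/0.107591 = 0.9733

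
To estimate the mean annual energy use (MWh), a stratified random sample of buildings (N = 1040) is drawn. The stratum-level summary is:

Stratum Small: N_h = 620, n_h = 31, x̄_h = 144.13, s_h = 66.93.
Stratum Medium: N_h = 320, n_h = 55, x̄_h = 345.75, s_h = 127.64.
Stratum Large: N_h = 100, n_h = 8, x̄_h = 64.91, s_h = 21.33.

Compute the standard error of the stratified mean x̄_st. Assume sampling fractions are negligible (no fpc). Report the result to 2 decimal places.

SE(x̄_st) ≈ 8.94

V̂(x̄_st) = Σ W_h² s_h²/n_h, with W_h = N_h/N and N = 1040:
  stratum Small: (620/1040)²·66.93²/31 = 51.3566
  stratum Medium: (320/1040)²·127.64²/55 = 28.0443
  stratum Large: (100/1040)²·21.33²/8 = 0.525805
V̂(x̄_st) = 79.9267
SE(x̄_st) = √79.9267 = 8.94017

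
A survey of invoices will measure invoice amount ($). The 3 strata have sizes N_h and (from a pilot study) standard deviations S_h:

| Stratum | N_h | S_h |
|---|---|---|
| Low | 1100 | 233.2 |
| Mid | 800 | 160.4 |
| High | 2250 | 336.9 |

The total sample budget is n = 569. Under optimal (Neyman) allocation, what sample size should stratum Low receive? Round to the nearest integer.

128

Neyman allocation: n_h = n · N_h S_h / Σ N_i S_i, with n = 569.
  stratum Low: N_h·S_h = 1100·233.2 = 256520.00
  stratum Mid: N_h·S_h = 800·160.4 = 128320.00
  stratum High: N_h·S_h = 2250·336.9 = 758025.00
Σ N_h S_h = 1142865.00
n for stratum Low = 569·256520.00/1142865.00 = 127.714 → 128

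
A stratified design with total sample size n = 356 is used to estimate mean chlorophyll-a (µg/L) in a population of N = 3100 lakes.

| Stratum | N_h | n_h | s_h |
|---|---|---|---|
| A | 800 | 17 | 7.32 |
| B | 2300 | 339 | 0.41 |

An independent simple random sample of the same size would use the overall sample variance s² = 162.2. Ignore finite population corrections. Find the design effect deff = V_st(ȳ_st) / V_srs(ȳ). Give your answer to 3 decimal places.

deff ≈ 0.461

V̂(ȳ_st) = Σ W_h² s_h²/n_h, with W_h = N_h/N and N = 3100:
  stratum A: (800/3100)²·7.32²/17 = 0.209908
  stratum B: (2300/3100)²·0.41²/339 = 0.000272961
V_st = 0.210181
V_srs = s²/n = 162.2/356 = 0.455618
deff = V_st / V_srs = 0.210181/0.455618 = 0.4613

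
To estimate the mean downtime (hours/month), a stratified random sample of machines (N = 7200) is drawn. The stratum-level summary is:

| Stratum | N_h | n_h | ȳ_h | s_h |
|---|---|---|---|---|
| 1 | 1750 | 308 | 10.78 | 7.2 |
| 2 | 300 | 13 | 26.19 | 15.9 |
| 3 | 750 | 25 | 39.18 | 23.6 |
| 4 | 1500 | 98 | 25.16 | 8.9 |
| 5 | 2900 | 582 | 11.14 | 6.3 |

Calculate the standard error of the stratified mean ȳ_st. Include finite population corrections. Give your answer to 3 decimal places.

SE(ȳ_st) ≈ 0.562

V̂(ȳ_st) = Σ W_h² (1 − n_h/N_h) s_h²/n_h, with W_h = N_h/N and N = 7200:
  stratum 1: (1750/7200)²·(1 − 308/1750)·7.2²/308 = 0.00819318
  stratum 2: (300/7200)²·(1 − 13/300)·15.9²/13 = 0.032299
  stratum 3: (750/7200)²·(1 − 25/750)·23.6²/25 = 0.233678
  stratum 4: (1500/7200)²·(1 − 98/1500)·8.9²/98 = 0.032789
  stratum 5: (2900/7200)²·(1 − 582/2900)·6.3²/582 = 0.0088431
V̂(ȳ_st) = 0.315803
SE(ȳ_st) = √0.315803 = 0.561963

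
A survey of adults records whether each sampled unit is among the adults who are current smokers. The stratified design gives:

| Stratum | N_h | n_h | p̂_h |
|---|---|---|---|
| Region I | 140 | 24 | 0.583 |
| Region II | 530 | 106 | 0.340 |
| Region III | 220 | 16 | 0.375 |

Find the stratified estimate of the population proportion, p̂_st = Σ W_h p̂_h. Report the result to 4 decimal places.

N = 890; stratum weights W_h = N_h/N.
p̂_st = Σ W_h p̂_h = (140·0.583 + 530·0.340 + 220·0.375)/890 = 0.38688

p̂_st ≈ 0.3869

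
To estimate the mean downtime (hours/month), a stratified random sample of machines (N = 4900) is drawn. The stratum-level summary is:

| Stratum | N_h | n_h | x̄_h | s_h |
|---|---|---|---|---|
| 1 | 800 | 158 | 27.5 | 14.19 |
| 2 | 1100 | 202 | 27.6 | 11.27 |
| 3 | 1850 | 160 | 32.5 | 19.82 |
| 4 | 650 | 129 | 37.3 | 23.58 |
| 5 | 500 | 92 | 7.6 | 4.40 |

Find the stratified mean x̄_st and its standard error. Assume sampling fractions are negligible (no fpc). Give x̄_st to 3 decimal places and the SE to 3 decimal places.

x̄_st ≈ 28.680, SE ≈ 0.703

x̄_st = Σ W_h x̄_h = (800·27.5 + 1100·27.6 + 1850·32.5 + 650·37.3 + 500·7.6)/4900 = 28.67959
V̂(x̄_st) = Σ W_h² s_h²/n_h, with W_h = N_h/N and N = 4900:
  stratum 1: (800/4900)²·14.19²/158 = 0.03397
  stratum 2: (1100/4900)²·11.27²/202 = 0.0316876
  stratum 3: (1850/4900)²·19.82²/160 = 0.349976
  stratum 4: (650/4900)²·23.58²/129 = 0.075846
  stratum 5: (500/4900)²·4.40²/92 = 0.00219112
V̂(x̄_st) = 0.493671
SE(x̄_st) = √0.493671 = 0.702617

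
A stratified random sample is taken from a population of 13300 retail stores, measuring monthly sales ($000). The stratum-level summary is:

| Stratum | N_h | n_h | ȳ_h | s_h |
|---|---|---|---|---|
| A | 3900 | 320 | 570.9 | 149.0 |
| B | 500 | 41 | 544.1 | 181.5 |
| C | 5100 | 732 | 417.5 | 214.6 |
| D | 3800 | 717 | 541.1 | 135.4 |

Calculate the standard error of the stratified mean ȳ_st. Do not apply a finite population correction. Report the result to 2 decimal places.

SE(ȳ_st) ≈ 4.29

V̂(ȳ_st) = Σ W_h² s_h²/n_h, with W_h = N_h/N and N = 13300:
  stratum A: (3900/13300)²·149.0²/320 = 5.96552
  stratum B: (500/13300)²·181.5²/41 = 1.13555
  stratum C: (5100/13300)²·214.6²/732 = 9.25093
  stratum D: (3800/13300)²·135.4²/717 = 2.08729
V̂(ȳ_st) = 18.4393
SE(ȳ_st) = √18.4393 = 4.2941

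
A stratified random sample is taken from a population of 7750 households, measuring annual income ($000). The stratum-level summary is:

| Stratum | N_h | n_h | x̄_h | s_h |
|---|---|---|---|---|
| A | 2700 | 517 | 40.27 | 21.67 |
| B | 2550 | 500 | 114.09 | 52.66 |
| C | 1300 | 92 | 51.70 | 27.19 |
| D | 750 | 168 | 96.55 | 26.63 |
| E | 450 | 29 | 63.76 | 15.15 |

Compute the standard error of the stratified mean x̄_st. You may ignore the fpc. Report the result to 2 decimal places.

SE(x̄_st) ≈ 1.00

V̂(x̄_st) = Σ W_h² s_h²/n_h, with W_h = N_h/N and N = 7750:
  stratum A: (2700/7750)²·21.67²/517 = 0.110243
  stratum B: (2550/7750)²·52.66²/500 = 0.600439
  stratum C: (1300/7750)²·27.19²/92 = 0.226107
  stratum D: (750/7750)²·26.63²/168 = 0.0395323
  stratum E: (450/7750)²·15.15²/29 = 0.0266839
V̂(x̄_st) = 1.003
SE(x̄_st) = √1.003 = 1.0015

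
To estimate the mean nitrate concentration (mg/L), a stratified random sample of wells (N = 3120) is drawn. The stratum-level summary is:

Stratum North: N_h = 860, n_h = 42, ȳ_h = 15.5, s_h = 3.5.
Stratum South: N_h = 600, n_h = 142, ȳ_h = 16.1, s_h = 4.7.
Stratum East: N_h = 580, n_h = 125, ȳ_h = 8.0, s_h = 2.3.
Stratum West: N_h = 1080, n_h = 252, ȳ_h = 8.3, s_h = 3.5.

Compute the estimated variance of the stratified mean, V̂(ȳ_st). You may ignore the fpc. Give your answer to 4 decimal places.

V̂(ȳ_st) ≈ 0.0352

V̂(ȳ_st) = Σ W_h² s_h²/n_h, with W_h = N_h/N and N = 3120:
  stratum North: (860/3120)²·3.5²/42 = 0.0221602
  stratum South: (600/3120)²·4.7²/142 = 0.00575308
  stratum East: (580/3120)²·2.3²/125 = 0.00146249
  stratum West: (1080/3120)²·3.5²/252 = 0.0058247
V̂(ȳ_st) = 0.0352005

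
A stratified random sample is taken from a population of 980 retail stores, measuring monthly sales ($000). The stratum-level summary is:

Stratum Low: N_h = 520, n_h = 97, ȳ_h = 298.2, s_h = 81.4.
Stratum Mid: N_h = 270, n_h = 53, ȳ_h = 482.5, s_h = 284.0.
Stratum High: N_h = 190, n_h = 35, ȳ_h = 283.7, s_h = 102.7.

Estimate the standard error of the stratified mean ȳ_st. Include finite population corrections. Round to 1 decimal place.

V̂(ȳ_st) = Σ W_h² (1 − n_h/N_h) s_h²/n_h, with W_h = N_h/N and N = 980:
  stratum Low: (520/980)²·(1 − 97/520)·81.4²/97 = 15.6448
  stratum Mid: (270/980)²·(1 − 53/270)·284.0²/53 = 92.8394
  stratum High: (190/980)²·(1 − 35/190)·102.7²/35 = 9.24072
V̂(ȳ_st) = 117.725
SE(ȳ_st) = √117.725 = 10.8501

SE(ȳ_st) ≈ 10.9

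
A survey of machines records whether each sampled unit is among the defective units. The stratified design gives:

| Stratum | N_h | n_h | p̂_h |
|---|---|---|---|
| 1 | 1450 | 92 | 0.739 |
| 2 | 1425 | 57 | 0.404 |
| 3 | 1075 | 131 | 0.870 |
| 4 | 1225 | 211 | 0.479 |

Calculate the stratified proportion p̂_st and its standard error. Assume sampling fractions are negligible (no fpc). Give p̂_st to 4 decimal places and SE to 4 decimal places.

N = 5175; stratum weights W_h = N_h/N.
p̂_st = Σ W_h p̂_h = (1450·0.739 + 1425·0.404 + 1075·0.870 + 1225·0.479)/5175 = 0.61242
V̂(p̂_st) = Σ W_h² p̂_h(1−p̂_h)/(n_h−1):
  stratum 1: (1450/5175)²·0.739·0.261/91 = 0.000166402
  stratum 2: (1425/5175)²·0.404·0.596/56 = 0.000326023
  stratum 3: (1075/5175)²·0.870·0.130/130 = 3.75418e-05
  stratum 4: (1225/5175)²·0.479·0.521/210 = 6.65894e-05
V̂(p̂_st) = 0.000596557; SE = √V̂ = 0.0244245

p̂_st ≈ 0.6124, SE ≈ 0.0244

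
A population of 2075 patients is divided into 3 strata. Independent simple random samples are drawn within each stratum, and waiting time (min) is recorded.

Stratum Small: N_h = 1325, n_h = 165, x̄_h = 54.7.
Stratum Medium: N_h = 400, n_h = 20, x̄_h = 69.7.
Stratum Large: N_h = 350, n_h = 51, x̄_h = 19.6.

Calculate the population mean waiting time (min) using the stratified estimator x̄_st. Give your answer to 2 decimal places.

x̄_st ≈ 51.67

N = Σ N_h = 2075. Stratum weights W_h = N_h/N.
x̄_st = (1325·54.7 + 400·69.7 + 350·19.6) / 2075 = 51.6711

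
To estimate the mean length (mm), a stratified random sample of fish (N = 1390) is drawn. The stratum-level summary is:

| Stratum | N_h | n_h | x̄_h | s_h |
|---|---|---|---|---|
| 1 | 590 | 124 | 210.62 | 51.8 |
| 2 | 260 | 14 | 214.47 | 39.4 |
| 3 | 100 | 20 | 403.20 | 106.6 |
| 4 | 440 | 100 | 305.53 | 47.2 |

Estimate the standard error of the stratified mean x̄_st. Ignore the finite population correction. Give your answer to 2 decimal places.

SE(x̄_st) ≈ 3.60

V̂(x̄_st) = Σ W_h² s_h²/n_h, with W_h = N_h/N and N = 1390:
  stratum 1: (590/1390)²·51.8²/124 = 3.89863
  stratum 2: (260/1390)²·39.4²/14 = 3.87955
  stratum 3: (100/1390)²·106.6²/20 = 2.94073
  stratum 4: (440/1390)²·47.2²/100 = 2.23234
V̂(x̄_st) = 12.9512
SE(x̄_st) = √12.9512 = 3.59878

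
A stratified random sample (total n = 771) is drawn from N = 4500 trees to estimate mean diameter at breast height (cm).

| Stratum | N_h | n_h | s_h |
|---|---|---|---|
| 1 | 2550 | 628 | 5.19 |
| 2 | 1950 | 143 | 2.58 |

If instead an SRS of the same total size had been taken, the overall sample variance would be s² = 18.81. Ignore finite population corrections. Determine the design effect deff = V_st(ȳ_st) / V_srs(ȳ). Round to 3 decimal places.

deff ≈ 0.923

V̂(ȳ_st) = Σ W_h² s_h²/n_h, with W_h = N_h/N and N = 4500:
  stratum 1: (2550/4500)²·5.19²/628 = 0.0137731
  stratum 2: (1950/4500)²·2.58²/143 = 0.00874073
V_st = 0.0225138
V_srs = s²/n = 18.81/771 = 0.0243969
deff = V_st / V_srs = 0.0225138/0.0243969 = 0.9228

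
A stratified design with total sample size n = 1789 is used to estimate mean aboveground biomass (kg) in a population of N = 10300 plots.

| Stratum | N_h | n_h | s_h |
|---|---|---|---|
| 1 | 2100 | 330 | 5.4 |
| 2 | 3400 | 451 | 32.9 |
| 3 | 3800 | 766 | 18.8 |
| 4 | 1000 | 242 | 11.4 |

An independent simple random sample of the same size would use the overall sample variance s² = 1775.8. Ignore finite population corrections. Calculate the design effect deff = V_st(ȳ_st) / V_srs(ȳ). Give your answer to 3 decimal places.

V̂(ȳ_st) = Σ W_h² s_h²/n_h, with W_h = N_h/N and N = 10300:
  stratum 1: (2100/10300)²·5.4²/330 = 0.00367314
  stratum 2: (3400/10300)²·32.9²/451 = 0.261516
  stratum 3: (3800/10300)²·18.8²/766 = 0.0628029
  stratum 4: (1000/10300)²·11.4²/242 = 0.00506197
V_st = 0.333054
V_srs = s²/n = 1775.8/1789 = 0.992622
deff = V_st / V_srs = 0.333054/0.992622 = 0.3355

deff ≈ 0.336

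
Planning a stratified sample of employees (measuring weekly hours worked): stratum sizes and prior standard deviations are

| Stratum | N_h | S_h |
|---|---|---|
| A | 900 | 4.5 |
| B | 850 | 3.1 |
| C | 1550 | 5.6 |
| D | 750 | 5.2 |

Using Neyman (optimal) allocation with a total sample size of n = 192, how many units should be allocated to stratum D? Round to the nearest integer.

39

Neyman allocation: n_h = n · N_h S_h / Σ N_i S_i, with n = 192.
  stratum A: N_h·S_h = 900·4.5 = 4050.00
  stratum B: N_h·S_h = 850·3.1 = 2635.00
  stratum C: N_h·S_h = 1550·5.6 = 8680.00
  stratum D: N_h·S_h = 750·5.2 = 3900.00
Σ N_h S_h = 19265.00
n for stratum D = 192·3900.00/19265.00 = 38.868 → 39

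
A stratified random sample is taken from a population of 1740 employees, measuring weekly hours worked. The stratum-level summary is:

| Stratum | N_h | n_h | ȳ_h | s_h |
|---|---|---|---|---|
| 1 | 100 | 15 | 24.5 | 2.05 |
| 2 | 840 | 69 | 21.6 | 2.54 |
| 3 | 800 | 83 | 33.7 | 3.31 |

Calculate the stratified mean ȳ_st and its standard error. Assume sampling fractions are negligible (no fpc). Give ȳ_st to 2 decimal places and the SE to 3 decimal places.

ȳ_st = Σ W_h ȳ_h = (100·24.5 + 840·21.6 + 800·33.7)/1740 = 27.32989
V̂(ȳ_st) = Σ W_h² s_h²/n_h, with W_h = N_h/N and N = 1740:
  stratum 1: (100/1740)²·2.05²/15 = 0.000925375
  stratum 2: (840/1740)²·2.54²/69 = 0.0217911
  stratum 3: (800/1740)²·3.31²/83 = 0.0279035
V̂(ȳ_st) = 0.05062
SE(ȳ_st) = √0.05062 = 0.224989

ȳ_st ≈ 27.33, SE ≈ 0.225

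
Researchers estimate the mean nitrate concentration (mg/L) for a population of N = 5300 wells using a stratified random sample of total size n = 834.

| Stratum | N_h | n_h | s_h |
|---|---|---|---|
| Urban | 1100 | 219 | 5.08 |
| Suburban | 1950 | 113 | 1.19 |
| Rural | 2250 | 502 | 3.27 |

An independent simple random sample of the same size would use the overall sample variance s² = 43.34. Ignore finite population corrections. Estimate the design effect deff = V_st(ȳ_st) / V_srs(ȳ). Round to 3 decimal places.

deff ≈ 0.204

V̂(ȳ_st) = Σ W_h² s_h²/n_h, with W_h = N_h/N and N = 5300:
  stratum Urban: (1100/5300)²·5.08²/219 = 0.00507595
  stratum Suburban: (1950/5300)²·1.19²/113 = 0.00169642
  stratum Rural: (2250/5300)²·3.27²/502 = 0.00383888
V_st = 0.0106112
V_srs = s²/n = 43.34/834 = 0.0519664
deff = V_st / V_srs = 0.0106112/0.0519664 = 0.2042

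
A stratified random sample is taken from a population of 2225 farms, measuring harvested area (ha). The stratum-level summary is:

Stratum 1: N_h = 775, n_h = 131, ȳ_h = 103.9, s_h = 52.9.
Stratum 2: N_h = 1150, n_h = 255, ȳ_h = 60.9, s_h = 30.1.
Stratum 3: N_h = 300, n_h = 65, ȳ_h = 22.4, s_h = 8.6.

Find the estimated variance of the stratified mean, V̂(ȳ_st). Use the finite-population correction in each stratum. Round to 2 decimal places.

V̂(ȳ_st) = Σ W_h² (1 − n_h/N_h) s_h²/n_h, with W_h = N_h/N and N = 2225:
  stratum 1: (775/2225)²·(1 − 131/775)·52.9²/131 = 2.15361
  stratum 2: (1150/2225)²·(1 − 255/1150)·30.1²/255 = 0.738675
  stratum 3: (300/2225)²·(1 − 65/300)·8.6²/65 = 0.0162036
V̂(ȳ_st) = 2.90849

V̂(ȳ_st) ≈ 2.91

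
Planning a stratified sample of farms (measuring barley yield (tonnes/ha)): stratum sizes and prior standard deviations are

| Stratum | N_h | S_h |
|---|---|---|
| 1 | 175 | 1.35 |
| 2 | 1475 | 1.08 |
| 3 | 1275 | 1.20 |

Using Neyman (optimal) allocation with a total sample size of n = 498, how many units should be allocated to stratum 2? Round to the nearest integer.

236

Neyman allocation: n_h = n · N_h S_h / Σ N_i S_i, with n = 498.
  stratum 1: N_h·S_h = 175·1.35 = 236.25
  stratum 2: N_h·S_h = 1475·1.08 = 1593.00
  stratum 3: N_h·S_h = 1275·1.20 = 1530.00
Σ N_h S_h = 3359.25
n for stratum 2 = 498·1593.00/3359.25 = 236.158 → 236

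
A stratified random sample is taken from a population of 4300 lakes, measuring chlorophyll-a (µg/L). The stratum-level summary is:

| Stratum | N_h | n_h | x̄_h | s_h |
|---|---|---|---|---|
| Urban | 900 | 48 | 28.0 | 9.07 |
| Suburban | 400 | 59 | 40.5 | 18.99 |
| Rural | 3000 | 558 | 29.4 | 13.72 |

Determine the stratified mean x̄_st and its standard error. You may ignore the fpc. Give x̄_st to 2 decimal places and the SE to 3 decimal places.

x̄_st = Σ W_h x̄_h = (900·28.0 + 400·40.5 + 3000·29.4)/4300 = 30.13953
V̂(x̄_st) = Σ W_h² s_h²/n_h, with W_h = N_h/N and N = 4300:
  stratum Urban: (900/4300)²·9.07²/48 = 0.0750795
  stratum Suburban: (400/4300)²·18.99²/59 = 0.0528909
  stratum Rural: (3000/4300)²·13.72²/558 = 0.164202
V̂(x̄_st) = 0.292173
SE(x̄_st) = √0.292173 = 0.54053

x̄_st ≈ 30.14, SE ≈ 0.541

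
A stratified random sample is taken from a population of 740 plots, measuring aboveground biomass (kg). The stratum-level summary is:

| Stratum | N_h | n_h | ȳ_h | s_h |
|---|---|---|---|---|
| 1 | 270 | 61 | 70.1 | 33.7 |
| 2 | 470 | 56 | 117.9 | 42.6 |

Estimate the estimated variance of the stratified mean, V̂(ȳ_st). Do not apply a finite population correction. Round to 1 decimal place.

V̂(ȳ_st) = Σ W_h² s_h²/n_h, with W_h = N_h/N and N = 740:
  stratum 1: (270/740)²·33.7²/61 = 2.47853
  stratum 2: (470/740)²·42.6²/56 = 13.0726
V̂(ȳ_st) = 15.5512

V̂(ȳ_st) ≈ 15.6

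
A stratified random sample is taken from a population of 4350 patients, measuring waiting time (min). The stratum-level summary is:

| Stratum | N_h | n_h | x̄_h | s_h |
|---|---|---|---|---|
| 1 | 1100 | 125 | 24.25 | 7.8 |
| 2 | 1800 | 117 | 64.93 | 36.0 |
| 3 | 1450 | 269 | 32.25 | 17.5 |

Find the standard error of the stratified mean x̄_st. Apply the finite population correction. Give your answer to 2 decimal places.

V̂(x̄_st) = Σ W_h² (1 − n_h/N_h) s_h²/n_h, with W_h = N_h/N and N = 4350:
  stratum 1: (1100/4350)²·(1 − 125/1100)·7.8²/125 = 0.0275866
  stratum 2: (1800/4350)²·(1 − 117/1800)·36.0²/117 = 1.77336
  stratum 3: (1450/4350)²·(1 − 269/1450)·17.5²/269 = 0.10303
V̂(x̄_st) = 1.90398
SE(x̄_st) = √1.90398 = 1.37985

SE(x̄_st) ≈ 1.38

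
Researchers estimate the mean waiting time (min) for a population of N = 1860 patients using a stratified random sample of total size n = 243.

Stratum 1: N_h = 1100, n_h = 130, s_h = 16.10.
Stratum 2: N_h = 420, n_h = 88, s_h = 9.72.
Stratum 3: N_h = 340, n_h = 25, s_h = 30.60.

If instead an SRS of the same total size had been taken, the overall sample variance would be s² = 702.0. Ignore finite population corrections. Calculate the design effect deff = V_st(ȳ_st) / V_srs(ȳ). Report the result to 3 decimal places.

deff ≈ 0.694

V̂(ȳ_st) = Σ W_h² s_h²/n_h, with W_h = N_h/N and N = 1860:
  stratum 1: (1100/1860)²·16.10²/130 = 0.697377
  stratum 2: (420/1860)²·9.72²/88 = 0.0547422
  stratum 3: (340/1860)²·30.60²/25 = 1.25151
V_st = 2.00363
V_srs = s²/n = 702.0/243 = 2.88889
deff = V_st / V_srs = 2.00363/2.88889 = 0.6936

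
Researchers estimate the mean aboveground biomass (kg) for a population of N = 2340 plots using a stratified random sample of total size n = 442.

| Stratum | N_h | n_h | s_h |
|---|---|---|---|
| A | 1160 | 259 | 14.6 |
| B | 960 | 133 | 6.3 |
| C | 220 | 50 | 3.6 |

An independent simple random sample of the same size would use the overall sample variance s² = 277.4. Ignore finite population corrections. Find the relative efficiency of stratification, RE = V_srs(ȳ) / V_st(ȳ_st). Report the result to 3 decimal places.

V̂(ȳ_st) = Σ W_h² s_h²/n_h, with W_h = N_h/N and N = 2340:
  stratum A: (1160/2340)²·14.6²/259 = 0.202251
  stratum B: (960/2340)²·6.3²/133 = 0.0502273
  stratum C: (220/2340)²·3.6²/50 = 0.00229112
V_st = 0.254769
V_srs = s²/n = 277.4/442 = 0.627602
Relative efficiency = V_srs / V_st = 0.627602/0.254769 = 2.4634

RE ≈ 2.463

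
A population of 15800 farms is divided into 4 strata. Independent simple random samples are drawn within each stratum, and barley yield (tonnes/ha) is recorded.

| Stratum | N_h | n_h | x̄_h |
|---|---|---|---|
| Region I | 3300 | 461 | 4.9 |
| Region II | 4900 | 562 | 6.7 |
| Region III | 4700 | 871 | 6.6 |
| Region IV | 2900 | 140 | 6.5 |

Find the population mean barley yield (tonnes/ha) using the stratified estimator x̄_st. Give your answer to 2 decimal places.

x̄_st ≈ 6.26

N = Σ N_h = 15800. Stratum weights W_h = N_h/N.
x̄_st = (3300·4.9 + 4900·6.7 + 4700·6.6 + 2900·6.5) / 15800 = 6.2576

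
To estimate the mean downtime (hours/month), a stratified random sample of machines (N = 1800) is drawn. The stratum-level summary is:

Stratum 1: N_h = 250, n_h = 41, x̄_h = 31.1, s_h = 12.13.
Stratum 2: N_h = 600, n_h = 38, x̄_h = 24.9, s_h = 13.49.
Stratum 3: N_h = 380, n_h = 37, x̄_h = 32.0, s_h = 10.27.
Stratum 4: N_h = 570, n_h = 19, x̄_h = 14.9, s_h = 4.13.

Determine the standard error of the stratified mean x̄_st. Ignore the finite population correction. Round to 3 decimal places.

V̂(x̄_st) = Σ W_h² s_h²/n_h, with W_h = N_h/N and N = 1800:
  stratum 1: (250/1800)²·12.13²/41 = 0.0692266
  stratum 2: (600/1800)²·13.49²/38 = 0.532106
  stratum 3: (380/1800)²·10.27²/37 = 0.127046
  stratum 4: (570/1800)²·4.13²/19 = 0.0900225
V̂(x̄_st) = 0.818401
SE(x̄_st) = √0.818401 = 0.904655

SE(x̄_st) ≈ 0.905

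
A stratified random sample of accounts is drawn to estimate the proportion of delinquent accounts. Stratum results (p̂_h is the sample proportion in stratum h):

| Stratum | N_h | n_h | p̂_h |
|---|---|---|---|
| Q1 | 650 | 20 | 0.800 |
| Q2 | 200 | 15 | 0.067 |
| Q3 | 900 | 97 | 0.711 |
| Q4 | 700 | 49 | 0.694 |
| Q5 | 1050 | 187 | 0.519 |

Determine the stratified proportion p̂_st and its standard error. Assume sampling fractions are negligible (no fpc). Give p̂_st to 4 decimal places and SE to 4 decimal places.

p̂_st ≈ 0.6297, SE ≈ 0.0273

N = 3500; stratum weights W_h = N_h/N.
p̂_st = Σ W_h p̂_h = (650·0.800 + 200·0.067 + 900·0.711 + 700·0.694 + 1050·0.519)/3500 = 0.62973
V̂(p̂_st) = Σ W_h² p̂_h(1−p̂_h)/(n_h−1):
  stratum Q1: (650/3500)²·0.800·0.200/19 = 0.00029044
  stratum Q2: (200/3500)²·0.067·0.933/14 = 1.45798e-05
  stratum Q3: (900/3500)²·0.711·0.289/96 = 0.000141529
  stratum Q4: (700/3500)²·0.694·0.306/48 = 0.00017697
  stratum Q5: (1050/3500)²·0.519·0.481/186 = 0.000120793
V̂(p̂_st) = 0.000744312; SE = √V̂ = 0.0272821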